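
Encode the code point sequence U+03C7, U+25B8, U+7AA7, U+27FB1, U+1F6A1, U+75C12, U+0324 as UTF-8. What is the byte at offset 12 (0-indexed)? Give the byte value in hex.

0xF0

U+03C7 → 2-byte form CF 87 at offsets 0–1.
U+25B8 → 3-byte form E2 96 B8 at offsets 2–4.
U+7AA7 → 3-byte form E7 AA A7 at offsets 5–7.
U+27FB1 → 4-byte form F0 A7 BE B1 at offsets 8–11.
U+1F6A1 → 4-byte form F0 9F 9A A1 at offsets 12–15.
Offset 12 falls in char 5's range; it's byte 1 of F0 9F 9A A1 = 0xF0.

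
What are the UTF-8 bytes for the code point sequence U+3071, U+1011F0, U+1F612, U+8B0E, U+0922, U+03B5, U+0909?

E3 81 B1 F4 81 87 B0 F0 9F 98 92 E8 AC 8E E0 A4 A2 CE B5 E0 A4 89

U+3071: 3-byte form → E3 81 B1.
U+1011F0: 4-byte form → F4 81 87 B0.
U+1F612: 4-byte form → F0 9F 98 92.
U+8B0E: 3-byte form → E8 AC 8E.
U+0922: 3-byte form → E0 A4 A2.
U+03B5: 2-byte form → CE B5.
U+0909: 3-byte form → E0 A4 89.
Concatenated (22 bytes): E3 81 B1 F4 81 87 B0 F0 9F 98 92 E8 AC 8E E0 A4 A2 CE B5 E0 A4 89.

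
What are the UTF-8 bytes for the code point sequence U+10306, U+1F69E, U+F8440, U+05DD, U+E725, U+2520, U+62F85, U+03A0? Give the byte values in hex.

F0 90 8C 86 F0 9F 9A 9E F3 B8 91 80 D7 9D EE 9C A5 E2 94 A0 F1 A2 BE 85 CE A0

U+10306: 4-byte form → F0 90 8C 86.
U+1F69E: 4-byte form → F0 9F 9A 9E.
U+F8440: 4-byte form → F3 B8 91 80.
U+05DD: 2-byte form → D7 9D.
U+E725: 3-byte form → EE 9C A5.
U+2520: 3-byte form → E2 94 A0.
U+62F85: 4-byte form → F1 A2 BE 85.
U+03A0: 2-byte form → CE A0.
Concatenated (26 bytes): F0 90 8C 86 F0 9F 9A 9E F3 B8 91 80 D7 9D EE 9C A5 E2 94 A0 F1 A2 BE 85 CE A0.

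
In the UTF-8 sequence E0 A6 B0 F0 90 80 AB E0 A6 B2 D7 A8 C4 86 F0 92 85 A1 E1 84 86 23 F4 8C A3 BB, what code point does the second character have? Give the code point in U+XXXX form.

Offset 0: leading byte 0xE0 = 11100000 → 3-byte char #1 = E0 A6 B0.
Offset 3: leading byte 0xF0 = 11110000 → 4-byte char #2 = F0 90 80 AB.
Leading byte 0xF0 = 11110000 matches 11110xxx → 4-byte sequence.
Byte 1: 0xF0 = 11110000, payload 000 (3 bits).
Byte 2: 0x90 = 10010000 (10xxxxxx ✓), payload 010000.
Byte 3: 0x80 = 10000000 (10xxxxxx ✓), payload 000000.
Byte 4: 0xAB = 10101011 (10xxxxxx ✓), payload 101011.
Concatenate: 000010000000000101011 = 0x1002B (21 bits → U+1002B).

U+1002B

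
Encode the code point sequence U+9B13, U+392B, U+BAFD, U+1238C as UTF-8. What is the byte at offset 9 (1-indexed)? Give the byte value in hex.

1-indexed offset 9 is 0-indexed offset 8.
U+9B13 → 3-byte form E9 AC 93 at offsets 0–2.
U+392B → 3-byte form E3 A4 AB at offsets 3–5.
U+BAFD → 3-byte form EB AB BD at offsets 6–8.
Offset 8 falls in char 3's range; it's byte 3 of EB AB BD = 0xBD.

0xBD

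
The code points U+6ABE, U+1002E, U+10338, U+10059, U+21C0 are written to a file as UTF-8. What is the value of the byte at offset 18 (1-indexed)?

0x80

1-indexed offset 18 is 0-indexed offset 17.
U+6ABE → 3-byte form E6 AA BE at offsets 0–2.
U+1002E → 4-byte form F0 90 80 AE at offsets 3–6.
U+10338 → 4-byte form F0 90 8C B8 at offsets 7–10.
U+10059 → 4-byte form F0 90 81 99 at offsets 11–14.
U+21C0 → 3-byte form E2 87 80 at offsets 15–17.
Offset 17 falls in char 5's range; it's byte 3 of E2 87 80 = 0x80.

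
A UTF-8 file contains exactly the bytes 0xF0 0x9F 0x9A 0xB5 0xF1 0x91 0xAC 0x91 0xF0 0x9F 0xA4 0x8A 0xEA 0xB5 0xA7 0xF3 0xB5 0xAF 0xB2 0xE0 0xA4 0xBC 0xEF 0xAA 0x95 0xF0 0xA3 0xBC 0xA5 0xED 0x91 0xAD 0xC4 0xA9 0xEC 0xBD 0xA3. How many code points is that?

Byte at offset 0: 0xF0 = 11110000 → 4-byte char (#1). Advance 4.
Byte at offset 4: 0xF1 = 11110001 → 4-byte char (#2). Advance 4.
Byte at offset 8: 0xF0 = 11110000 → 4-byte char (#3). Advance 4.
Byte at offset 12: 0xEA = 11101010 → 3-byte char (#4). Advance 3.
Byte at offset 15: 0xF3 = 11110011 → 4-byte char (#5). Advance 4.
Byte at offset 19: 0xE0 = 11100000 → 3-byte char (#6). Advance 3.
Byte at offset 22: 0xEF = 11101111 → 3-byte char (#7). Advance 3.
Byte at offset 25: 0xF0 = 11110000 → 4-byte char (#8). Advance 4.
Byte at offset 29: 0xED = 11101101 → 3-byte char (#9). Advance 3.
Byte at offset 32: 0xC4 = 11000100 → 2-byte char (#10). Advance 2.
Byte at offset 34: 0xEC = 11101100 → 3-byte char (#11). Advance 3.
Reached end at offset 37 after 11 code points.

11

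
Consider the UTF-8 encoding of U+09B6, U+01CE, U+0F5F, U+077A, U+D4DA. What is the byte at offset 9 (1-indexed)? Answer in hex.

1-indexed offset 9 is 0-indexed offset 8.
U+09B6 → 3-byte form E0 A6 B6 at offsets 0–2.
U+01CE → 2-byte form C7 8E at offsets 3–4.
U+0F5F → 3-byte form E0 BD 9F at offsets 5–7.
U+077A → 2-byte form DD BA at offsets 8–9.
Offset 8 falls in char 4's range; it's byte 1 of DD BA = 0xDD.

0xDD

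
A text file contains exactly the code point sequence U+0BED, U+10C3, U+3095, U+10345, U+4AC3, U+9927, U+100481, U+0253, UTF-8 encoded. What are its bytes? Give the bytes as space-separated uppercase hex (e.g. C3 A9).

E0 AF AD E1 83 83 E3 82 95 F0 90 8D 85 E4 AB 83 E9 A4 A7 F4 80 92 81 C9 93

U+0BED: 3-byte form → E0 AF AD.
U+10C3: 3-byte form → E1 83 83.
U+3095: 3-byte form → E3 82 95.
U+10345: 4-byte form → F0 90 8D 85.
U+4AC3: 3-byte form → E4 AB 83.
U+9927: 3-byte form → E9 A4 A7.
U+100481: 4-byte form → F4 80 92 81.
U+0253: 2-byte form → C9 93.
Concatenated (25 bytes): E0 AF AD E1 83 83 E3 82 95 F0 90 8D 85 E4 AB 83 E9 A4 A7 F4 80 92 81 C9 93.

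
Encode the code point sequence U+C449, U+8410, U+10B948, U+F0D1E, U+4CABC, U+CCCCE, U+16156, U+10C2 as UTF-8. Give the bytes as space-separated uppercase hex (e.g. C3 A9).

EC 91 89 E8 90 90 F4 8B A5 88 F3 B0 B4 9E F1 8C AA BC F3 8C B3 8E F0 96 85 96 E1 83 82

U+C449: 3-byte form → EC 91 89.
U+8410: 3-byte form → E8 90 90.
U+10B948: 4-byte form → F4 8B A5 88.
U+F0D1E: 4-byte form → F3 B0 B4 9E.
U+4CABC: 4-byte form → F1 8C AA BC.
U+CCCCE: 4-byte form → F3 8C B3 8E.
U+16156: 4-byte form → F0 96 85 96.
U+10C2: 3-byte form → E1 83 82.
Concatenated (29 bytes): EC 91 89 E8 90 90 F4 8B A5 88 F3 B0 B4 9E F1 8C AA BC F3 8C B3 8E F0 96 85 96 E1 83 82.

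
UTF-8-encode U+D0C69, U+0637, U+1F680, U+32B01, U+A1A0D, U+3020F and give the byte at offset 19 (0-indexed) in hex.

U+D0C69 → 4-byte form F3 90 B1 A9 at offsets 0–3.
U+0637 → 2-byte form D8 B7 at offsets 4–5.
U+1F680 → 4-byte form F0 9F 9A 80 at offsets 6–9.
U+32B01 → 4-byte form F0 B2 AC 81 at offsets 10–13.
U+A1A0D → 4-byte form F2 A1 A8 8D at offsets 14–17.
U+3020F → 4-byte form F0 B0 88 8F at offsets 18–21.
Offset 19 falls in char 6's range; it's byte 2 of F0 B0 88 8F = 0xB0.

0xB0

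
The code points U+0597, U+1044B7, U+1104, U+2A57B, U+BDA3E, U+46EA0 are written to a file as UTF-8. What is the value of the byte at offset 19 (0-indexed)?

U+0597 → 2-byte form D6 97 at offsets 0–1.
U+1044B7 → 4-byte form F4 84 92 B7 at offsets 2–5.
U+1104 → 3-byte form E1 84 84 at offsets 6–8.
U+2A57B → 4-byte form F0 AA 95 BB at offsets 9–12.
U+BDA3E → 4-byte form F2 BD A8 BE at offsets 13–16.
U+46EA0 → 4-byte form F1 86 BA A0 at offsets 17–20.
Offset 19 falls in char 6's range; it's byte 3 of F1 86 BA A0 = 0xBA.

0xBA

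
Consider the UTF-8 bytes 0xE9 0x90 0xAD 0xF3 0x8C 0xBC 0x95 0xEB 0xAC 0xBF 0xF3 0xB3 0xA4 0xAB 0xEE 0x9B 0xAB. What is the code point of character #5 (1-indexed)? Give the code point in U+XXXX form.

U+E6EB

Offset 0: leading byte 0xE9 = 11101001 → 3-byte char #1 = E9 90 AD.
Offset 3: leading byte 0xF3 = 11110011 → 4-byte char #2 = F3 8C BC 95.
Offset 7: leading byte 0xEB = 11101011 → 3-byte char #3 = EB AC BF.
Offset 10: leading byte 0xF3 = 11110011 → 4-byte char #4 = F3 B3 A4 AB.
Offset 14: leading byte 0xEE = 11101110 → 3-byte char #5 = EE 9B AB.
Leading byte 0xEE = 11101110 matches 1110xxxx → 3-byte sequence.
Byte 1: 0xEE = 11101110, payload 1110 (4 bits).
Byte 2: 0x9B = 10011011 (10xxxxxx ✓), payload 011011.
Byte 3: 0xAB = 10101011 (10xxxxxx ✓), payload 101011.
Concatenate: 1110011011101011 = 0xE6EB (16 bits → U+E6EB).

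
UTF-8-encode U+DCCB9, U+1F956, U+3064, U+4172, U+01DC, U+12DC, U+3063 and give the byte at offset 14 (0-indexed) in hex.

0xC7

U+DCCB9 → 4-byte form F3 9C B2 B9 at offsets 0–3.
U+1F956 → 4-byte form F0 9F A5 96 at offsets 4–7.
U+3064 → 3-byte form E3 81 A4 at offsets 8–10.
U+4172 → 3-byte form E4 85 B2 at offsets 11–13.
U+01DC → 2-byte form C7 9C at offsets 14–15.
Offset 14 falls in char 5's range; it's byte 1 of C7 9C = 0xC7.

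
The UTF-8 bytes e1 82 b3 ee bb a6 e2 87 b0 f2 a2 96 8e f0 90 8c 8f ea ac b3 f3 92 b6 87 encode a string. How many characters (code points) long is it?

Byte at offset 0: 0xE1 = 11100001 → 3-byte char (#1). Advance 3.
Byte at offset 3: 0xEE = 11101110 → 3-byte char (#2). Advance 3.
Byte at offset 6: 0xE2 = 11100010 → 3-byte char (#3). Advance 3.
Byte at offset 9: 0xF2 = 11110010 → 4-byte char (#4). Advance 4.
Byte at offset 13: 0xF0 = 11110000 → 4-byte char (#5). Advance 4.
Byte at offset 17: 0xEA = 11101010 → 3-byte char (#6). Advance 3.
Byte at offset 20: 0xF3 = 11110011 → 4-byte char (#7). Advance 4.
Reached end at offset 24 after 7 code points.

7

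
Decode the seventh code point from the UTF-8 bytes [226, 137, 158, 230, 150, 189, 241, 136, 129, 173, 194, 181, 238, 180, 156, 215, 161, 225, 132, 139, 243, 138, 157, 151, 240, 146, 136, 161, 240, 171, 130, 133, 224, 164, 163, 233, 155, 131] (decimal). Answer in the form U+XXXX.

Offset 0: leading byte 0xE2 = 11100010 → 3-byte char #1 = E2 89 9E.
Offset 3: leading byte 0xE6 = 11100110 → 3-byte char #2 = E6 96 BD.
Offset 6: leading byte 0xF1 = 11110001 → 4-byte char #3 = F1 88 81 AD.
Offset 10: leading byte 0xC2 = 11000010 → 2-byte char #4 = C2 B5.
Offset 12: leading byte 0xEE = 11101110 → 3-byte char #5 = EE B4 9C.
Offset 15: leading byte 0xD7 = 11010111 → 2-byte char #6 = D7 A1.
Offset 17: leading byte 0xE1 = 11100001 → 3-byte char #7 = E1 84 8B.
Leading byte 0xE1 = 11100001 matches 1110xxxx → 3-byte sequence.
Byte 1: 0xE1 = 11100001, payload 0001 (4 bits).
Byte 2: 0x84 = 10000100 (10xxxxxx ✓), payload 000100.
Byte 3: 0x8B = 10001011 (10xxxxxx ✓), payload 001011.
Concatenate: 0001000100001011 = 0x110B (16 bits → U+110B).

U+110B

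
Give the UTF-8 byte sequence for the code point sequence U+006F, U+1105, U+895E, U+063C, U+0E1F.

U+006F: 1-byte form → 6F.
U+1105: 3-byte form → E1 84 85.
U+895E: 3-byte form → E8 A5 9E.
U+063C: 2-byte form → D8 BC.
U+0E1F: 3-byte form → E0 B8 9F.
Concatenated (12 bytes): 6F E1 84 85 E8 A5 9E D8 BC E0 B8 9F.

6F E1 84 85 E8 A5 9E D8 BC E0 B8 9F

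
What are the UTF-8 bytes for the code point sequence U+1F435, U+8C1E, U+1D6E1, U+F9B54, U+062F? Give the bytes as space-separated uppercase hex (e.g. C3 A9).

F0 9F 90 B5 E8 B0 9E F0 9D 9B A1 F3 B9 AD 94 D8 AF

U+1F435: 4-byte form → F0 9F 90 B5.
U+8C1E: 3-byte form → E8 B0 9E.
U+1D6E1: 4-byte form → F0 9D 9B A1.
U+F9B54: 4-byte form → F3 B9 AD 94.
U+062F: 2-byte form → D8 AF.
Concatenated (17 bytes): F0 9F 90 B5 E8 B0 9E F0 9D 9B A1 F3 B9 AD 94 D8 AF.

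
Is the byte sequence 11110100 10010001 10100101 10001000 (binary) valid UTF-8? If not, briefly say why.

Leading byte 0xF4 = 11110100 → 4-byte form.
Payload = 0x111948, which exceeds U+10FFFF, the maximum Unicode code point. (Leading bytes F5–FF, or F4 followed by ≥ 0x90, are invalid.)

invalid (encodes a value above U+10FFFF)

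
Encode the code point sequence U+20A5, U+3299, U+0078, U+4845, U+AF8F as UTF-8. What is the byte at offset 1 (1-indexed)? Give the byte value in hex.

1-indexed offset 1 is 0-indexed offset 0.
U+20A5 → 3-byte form E2 82 A5 at offsets 0–2.
Offset 0 falls in char 1's range; it's byte 1 of E2 82 A5 = 0xE2.

0xE2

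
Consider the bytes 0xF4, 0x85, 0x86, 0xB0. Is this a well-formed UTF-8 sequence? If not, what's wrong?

Leading byte 0xF4 = 11110100 → 4-byte form.
Continuation bytes 0x85=10000101, 0x86=10000110, 0xB0=10110000 all match 10xxxxxx.
Decoded value 0x1051B0 is ≥ 0x10000 (shortest form) and not a surrogate.

valid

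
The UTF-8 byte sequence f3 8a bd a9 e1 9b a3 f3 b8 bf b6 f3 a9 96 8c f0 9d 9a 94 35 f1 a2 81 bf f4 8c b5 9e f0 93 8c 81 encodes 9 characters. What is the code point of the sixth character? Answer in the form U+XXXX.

Offset 0: leading byte 0xF3 = 11110011 → 4-byte char #1 = F3 8A BD A9.
Offset 4: leading byte 0xE1 = 11100001 → 3-byte char #2 = E1 9B A3.
Offset 7: leading byte 0xF3 = 11110011 → 4-byte char #3 = F3 B8 BF B6.
Offset 11: leading byte 0xF3 = 11110011 → 4-byte char #4 = F3 A9 96 8C.
Offset 15: leading byte 0xF0 = 11110000 → 4-byte char #5 = F0 9D 9A 94.
Offset 19: leading byte 0x35 = 00110101 → 1-byte char #6 = 35.
Leading byte 0x35 = 00110101 matches 0xxxxxxx → 1-byte sequence.
Byte 1: 0x35 = 00110101, payload 0110101 (7 bits).
Concatenate: 0110101 = 0x35 (7 bits → U+0035).

U+0035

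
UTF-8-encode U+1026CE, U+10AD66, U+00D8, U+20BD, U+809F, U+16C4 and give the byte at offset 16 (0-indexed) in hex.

0xE1

U+1026CE → 4-byte form F4 82 9B 8E at offsets 0–3.
U+10AD66 → 4-byte form F4 8A B5 A6 at offsets 4–7.
U+00D8 → 2-byte form C3 98 at offsets 8–9.
U+20BD → 3-byte form E2 82 BD at offsets 10–12.
U+809F → 3-byte form E8 82 9F at offsets 13–15.
U+16C4 → 3-byte form E1 9B 84 at offsets 16–18.
Offset 16 falls in char 6's range; it's byte 1 of E1 9B 84 = 0xE1.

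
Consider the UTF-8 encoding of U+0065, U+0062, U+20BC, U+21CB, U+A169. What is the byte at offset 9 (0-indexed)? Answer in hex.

0x85

U+0065 → 1-byte form 65 at offsets 0–0.
U+0062 → 1-byte form 62 at offsets 1–1.
U+20BC → 3-byte form E2 82 BC at offsets 2–4.
U+21CB → 3-byte form E2 87 8B at offsets 5–7.
U+A169 → 3-byte form EA 85 A9 at offsets 8–10.
Offset 9 falls in char 5's range; it's byte 2 of EA 85 A9 = 0x85.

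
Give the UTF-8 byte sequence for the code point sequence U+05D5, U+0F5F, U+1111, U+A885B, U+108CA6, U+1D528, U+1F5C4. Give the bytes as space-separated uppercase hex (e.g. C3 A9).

D7 95 E0 BD 9F E1 84 91 F2 A8 A1 9B F4 88 B2 A6 F0 9D 94 A8 F0 9F 97 84

U+05D5: 2-byte form → D7 95.
U+0F5F: 3-byte form → E0 BD 9F.
U+1111: 3-byte form → E1 84 91.
U+A885B: 4-byte form → F2 A8 A1 9B.
U+108CA6: 4-byte form → F4 88 B2 A6.
U+1D528: 4-byte form → F0 9D 94 A8.
U+1F5C4: 4-byte form → F0 9F 97 84.
Concatenated (24 bytes): D7 95 E0 BD 9F E1 84 91 F2 A8 A1 9B F4 88 B2 A6 F0 9D 94 A8 F0 9F 97 84.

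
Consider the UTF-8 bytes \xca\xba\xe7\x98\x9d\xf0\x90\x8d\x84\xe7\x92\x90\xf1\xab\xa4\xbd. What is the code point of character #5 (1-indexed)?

U+6B93D

Offset 0: leading byte 0xCA = 11001010 → 2-byte char #1 = CA BA.
Offset 2: leading byte 0xE7 = 11100111 → 3-byte char #2 = E7 98 9D.
Offset 5: leading byte 0xF0 = 11110000 → 4-byte char #3 = F0 90 8D 84.
Offset 9: leading byte 0xE7 = 11100111 → 3-byte char #4 = E7 92 90.
Offset 12: leading byte 0xF1 = 11110001 → 4-byte char #5 = F1 AB A4 BD.
Leading byte 0xF1 = 11110001 matches 11110xxx → 4-byte sequence.
Byte 1: 0xF1 = 11110001, payload 001 (3 bits).
Byte 2: 0xAB = 10101011 (10xxxxxx ✓), payload 101011.
Byte 3: 0xA4 = 10100100 (10xxxxxx ✓), payload 100100.
Byte 4: 0xBD = 10111101 (10xxxxxx ✓), payload 111101.
Concatenate: 001101011100100111101 = 0x6B93D (21 bits → U+6B93D).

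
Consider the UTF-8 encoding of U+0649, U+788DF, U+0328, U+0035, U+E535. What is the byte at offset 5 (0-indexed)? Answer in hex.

0x9F

U+0649 → 2-byte form D9 89 at offsets 0–1.
U+788DF → 4-byte form F1 B8 A3 9F at offsets 2–5.
Offset 5 falls in char 2's range; it's byte 4 of F1 B8 A3 9F = 0x9F.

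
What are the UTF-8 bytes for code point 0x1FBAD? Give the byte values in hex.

F0 9F AE AD

U+1FBAD = 0x1FBAD = 129965 decimal. In range U+10000–U+10FFFF → 4-byte form: 11110xxx 10xxxxxx 10xxxxxx 10xxxxxx.
Binary (21 bits): 000011111101110101101.
Split 3+6+6+6: 000 | 011111 | 101110 | 101101.
Byte 1: 11110000 = 0xF0.
Byte 2: 10011111 = 0x9F.
Byte 3: 10101110 = 0xAE.
Byte 4: 10101101 = 0xAD.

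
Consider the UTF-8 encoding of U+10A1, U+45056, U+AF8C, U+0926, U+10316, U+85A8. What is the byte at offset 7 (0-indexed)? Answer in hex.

0xEA

U+10A1 → 3-byte form E1 82 A1 at offsets 0–2.
U+45056 → 4-byte form F1 85 81 96 at offsets 3–6.
U+AF8C → 3-byte form EA BE 8C at offsets 7–9.
Offset 7 falls in char 3's range; it's byte 1 of EA BE 8C = 0xEA.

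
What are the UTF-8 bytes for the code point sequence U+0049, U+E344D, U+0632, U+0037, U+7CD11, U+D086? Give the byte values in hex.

U+0049: 1-byte form → 49.
U+E344D: 4-byte form → F3 A3 91 8D.
U+0632: 2-byte form → D8 B2.
U+0037: 1-byte form → 37.
U+7CD11: 4-byte form → F1 BC B4 91.
U+D086: 3-byte form → ED 82 86.
Concatenated (15 bytes): 49 F3 A3 91 8D D8 B2 37 F1 BC B4 91 ED 82 86.

49 F3 A3 91 8D D8 B2 37 F1 BC B4 91 ED 82 86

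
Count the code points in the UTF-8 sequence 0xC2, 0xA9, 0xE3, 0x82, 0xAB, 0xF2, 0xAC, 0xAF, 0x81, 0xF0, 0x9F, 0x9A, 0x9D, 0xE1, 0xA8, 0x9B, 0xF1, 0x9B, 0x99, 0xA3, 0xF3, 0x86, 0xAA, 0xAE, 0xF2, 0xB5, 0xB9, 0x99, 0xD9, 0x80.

9

Byte at offset 0: 0xC2 = 11000010 → 2-byte char (#1). Advance 2.
Byte at offset 2: 0xE3 = 11100011 → 3-byte char (#2). Advance 3.
Byte at offset 5: 0xF2 = 11110010 → 4-byte char (#3). Advance 4.
Byte at offset 9: 0xF0 = 11110000 → 4-byte char (#4). Advance 4.
Byte at offset 13: 0xE1 = 11100001 → 3-byte char (#5). Advance 3.
Byte at offset 16: 0xF1 = 11110001 → 4-byte char (#6). Advance 4.
Byte at offset 20: 0xF3 = 11110011 → 4-byte char (#7). Advance 4.
Byte at offset 24: 0xF2 = 11110010 → 4-byte char (#8). Advance 4.
Byte at offset 28: 0xD9 = 11011001 → 2-byte char (#9). Advance 2.
Reached end at offset 30 after 9 code points.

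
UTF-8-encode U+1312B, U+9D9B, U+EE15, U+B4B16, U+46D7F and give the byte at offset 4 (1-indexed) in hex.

1-indexed offset 4 is 0-indexed offset 3.
U+1312B → 4-byte form F0 93 84 AB at offsets 0–3.
Offset 3 falls in char 1's range; it's byte 4 of F0 93 84 AB = 0xAB.

0xAB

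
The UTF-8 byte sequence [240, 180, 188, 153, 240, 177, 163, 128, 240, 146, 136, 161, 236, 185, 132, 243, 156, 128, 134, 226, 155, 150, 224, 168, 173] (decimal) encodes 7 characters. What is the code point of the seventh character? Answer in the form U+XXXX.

U+0A2D

Offset 0: leading byte 0xF0 = 11110000 → 4-byte char #1 = F0 B4 BC 99.
Offset 4: leading byte 0xF0 = 11110000 → 4-byte char #2 = F0 B1 A3 80.
Offset 8: leading byte 0xF0 = 11110000 → 4-byte char #3 = F0 92 88 A1.
Offset 12: leading byte 0xEC = 11101100 → 3-byte char #4 = EC B9 84.
Offset 15: leading byte 0xF3 = 11110011 → 4-byte char #5 = F3 9C 80 86.
Offset 19: leading byte 0xE2 = 11100010 → 3-byte char #6 = E2 9B 96.
Offset 22: leading byte 0xE0 = 11100000 → 3-byte char #7 = E0 A8 AD.
Leading byte 0xE0 = 11100000 matches 1110xxxx → 3-byte sequence.
Byte 1: 0xE0 = 11100000, payload 0000 (4 bits).
Byte 2: 0xA8 = 10101000 (10xxxxxx ✓), payload 101000.
Byte 3: 0xAD = 10101101 (10xxxxxx ✓), payload 101101.
Concatenate: 0000101000101101 = 0xA2D (16 bits → U+0A2D).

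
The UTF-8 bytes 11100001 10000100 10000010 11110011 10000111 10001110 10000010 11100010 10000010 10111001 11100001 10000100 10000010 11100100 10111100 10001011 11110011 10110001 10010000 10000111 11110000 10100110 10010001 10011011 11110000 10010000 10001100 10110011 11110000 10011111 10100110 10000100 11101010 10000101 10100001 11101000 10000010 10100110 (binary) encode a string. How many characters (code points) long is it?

Byte at offset 0: 0xE1 = 11100001 → 3-byte char (#1). Advance 3.
Byte at offset 3: 0xF3 = 11110011 → 4-byte char (#2). Advance 4.
Byte at offset 7: 0xE2 = 11100010 → 3-byte char (#3). Advance 3.
Byte at offset 10: 0xE1 = 11100001 → 3-byte char (#4). Advance 3.
Byte at offset 13: 0xE4 = 11100100 → 3-byte char (#5). Advance 3.
Byte at offset 16: 0xF3 = 11110011 → 4-byte char (#6). Advance 4.
Byte at offset 20: 0xF0 = 11110000 → 4-byte char (#7). Advance 4.
Byte at offset 24: 0xF0 = 11110000 → 4-byte char (#8). Advance 4.
Byte at offset 28: 0xF0 = 11110000 → 4-byte char (#9). Advance 4.
Byte at offset 32: 0xEA = 11101010 → 3-byte char (#10). Advance 3.
Byte at offset 35: 0xE8 = 11101000 → 3-byte char (#11). Advance 3.
Reached end at offset 38 after 11 code points.

11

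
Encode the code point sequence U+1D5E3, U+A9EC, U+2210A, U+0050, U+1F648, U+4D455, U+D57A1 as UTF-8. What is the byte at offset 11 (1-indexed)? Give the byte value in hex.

1-indexed offset 11 is 0-indexed offset 10.
U+1D5E3 → 4-byte form F0 9D 97 A3 at offsets 0–3.
U+A9EC → 3-byte form EA A7 AC at offsets 4–6.
U+2210A → 4-byte form F0 A2 84 8A at offsets 7–10.
Offset 10 falls in char 3's range; it's byte 4 of F0 A2 84 8A = 0x8A.

0x8A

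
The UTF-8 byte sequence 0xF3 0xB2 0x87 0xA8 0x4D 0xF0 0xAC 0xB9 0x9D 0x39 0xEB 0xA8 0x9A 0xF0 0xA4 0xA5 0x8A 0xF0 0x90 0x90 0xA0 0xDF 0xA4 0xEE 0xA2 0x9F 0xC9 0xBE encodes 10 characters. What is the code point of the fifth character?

Offset 0: leading byte 0xF3 = 11110011 → 4-byte char #1 = F3 B2 87 A8.
Offset 4: leading byte 0x4D = 01001101 → 1-byte char #2 = 4D.
Offset 5: leading byte 0xF0 = 11110000 → 4-byte char #3 = F0 AC B9 9D.
Offset 9: leading byte 0x39 = 00111001 → 1-byte char #4 = 39.
Offset 10: leading byte 0xEB = 11101011 → 3-byte char #5 = EB A8 9A.
Leading byte 0xEB = 11101011 matches 1110xxxx → 3-byte sequence.
Byte 1: 0xEB = 11101011, payload 1011 (4 bits).
Byte 2: 0xA8 = 10101000 (10xxxxxx ✓), payload 101000.
Byte 3: 0x9A = 10011010 (10xxxxxx ✓), payload 011010.
Concatenate: 1011101000011010 = 0xBA1A (16 bits → U+BA1A).

U+BA1A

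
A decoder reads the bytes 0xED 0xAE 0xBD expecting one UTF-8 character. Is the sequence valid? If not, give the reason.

invalid (encodes a surrogate (U+D800–U+DFFF))

Structurally a 3-byte sequence; payload = 0xDBBD.
But 0xDBBD is in U+D800–U+DFFF, the surrogate range. Surrogates are not Unicode scalar values and are forbidden in UTF-8.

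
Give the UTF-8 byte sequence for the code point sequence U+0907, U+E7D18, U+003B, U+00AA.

E0 A4 87 F3 A7 B4 98 3B C2 AA

U+0907: 3-byte form → E0 A4 87.
U+E7D18: 4-byte form → F3 A7 B4 98.
U+003B: 1-byte form → 3B.
U+00AA: 2-byte form → C2 AA.
Concatenated (10 bytes): E0 A4 87 F3 A7 B4 98 3B C2 AA.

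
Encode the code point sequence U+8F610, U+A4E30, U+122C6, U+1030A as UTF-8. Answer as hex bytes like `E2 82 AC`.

U+8F610: 4-byte form → F2 8F 98 90.
U+A4E30: 4-byte form → F2 A4 B8 B0.
U+122C6: 4-byte form → F0 92 8B 86.
U+1030A: 4-byte form → F0 90 8C 8A.
Concatenated (16 bytes): F2 8F 98 90 F2 A4 B8 B0 F0 92 8B 86 F0 90 8C 8A.

F2 8F 98 90 F2 A4 B8 B0 F0 92 8B 86 F0 90 8C 8A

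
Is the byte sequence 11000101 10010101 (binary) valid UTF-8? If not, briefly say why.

valid

Leading byte 0xC5 = 11000101 → 2-byte form.
Continuation bytes 0x95=10010101 all match 10xxxxxx.
Decoded value 0x155 is ≥ 0x80 (shortest form) and not a surrogate.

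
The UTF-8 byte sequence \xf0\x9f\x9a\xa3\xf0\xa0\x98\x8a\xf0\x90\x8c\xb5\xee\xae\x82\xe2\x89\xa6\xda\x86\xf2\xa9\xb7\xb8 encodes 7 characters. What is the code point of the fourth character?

U+EB82

Offset 0: leading byte 0xF0 = 11110000 → 4-byte char #1 = F0 9F 9A A3.
Offset 4: leading byte 0xF0 = 11110000 → 4-byte char #2 = F0 A0 98 8A.
Offset 8: leading byte 0xF0 = 11110000 → 4-byte char #3 = F0 90 8C B5.
Offset 12: leading byte 0xEE = 11101110 → 3-byte char #4 = EE AE 82.
Leading byte 0xEE = 11101110 matches 1110xxxx → 3-byte sequence.
Byte 1: 0xEE = 11101110, payload 1110 (4 bits).
Byte 2: 0xAE = 10101110 (10xxxxxx ✓), payload 101110.
Byte 3: 0x82 = 10000010 (10xxxxxx ✓), payload 000010.
Concatenate: 1110101110000010 = 0xEB82 (16 bits → U+EB82).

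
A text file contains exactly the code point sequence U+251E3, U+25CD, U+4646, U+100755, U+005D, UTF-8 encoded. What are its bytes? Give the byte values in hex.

U+251E3: 4-byte form → F0 A5 87 A3.
U+25CD: 3-byte form → E2 97 8D.
U+4646: 3-byte form → E4 99 86.
U+100755: 4-byte form → F4 80 9D 95.
U+005D: 1-byte form → 5D.
Concatenated (15 bytes): F0 A5 87 A3 E2 97 8D E4 99 86 F4 80 9D 95 5D.

F0 A5 87 A3 E2 97 8D E4 99 86 F4 80 9D 95 5D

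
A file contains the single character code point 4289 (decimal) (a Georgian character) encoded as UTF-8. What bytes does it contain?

U+10C1 = 0x10C1 = 4289 decimal. In range U+0800–U+FFFF → 3-byte form: 1110xxxx 10xxxxxx 10xxxxxx.
Binary (16 bits): 0001000011000001.
Split 4+6+6: 0001 | 000011 | 000001.
Byte 1: 11100001 = 0xE1.
Byte 2: 10000011 = 0x83.
Byte 3: 10000001 = 0x81.

E1 83 81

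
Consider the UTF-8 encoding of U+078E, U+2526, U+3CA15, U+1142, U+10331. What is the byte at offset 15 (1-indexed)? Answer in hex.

1-indexed offset 15 is 0-indexed offset 14.
U+078E → 2-byte form DE 8E at offsets 0–1.
U+2526 → 3-byte form E2 94 A6 at offsets 2–4.
U+3CA15 → 4-byte form F0 BC A8 95 at offsets 5–8.
U+1142 → 3-byte form E1 85 82 at offsets 9–11.
U+10331 → 4-byte form F0 90 8C B1 at offsets 12–15.
Offset 14 falls in char 5's range; it's byte 3 of F0 90 8C B1 = 0x8C.

0x8C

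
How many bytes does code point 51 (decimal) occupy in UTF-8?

U+0033 = 0x33. UTF-8 uses 1 byte below 0x80, 2 below 0x800, 3 below 0x10000, 4 up to 0x10FFFF. 0x33 is in U+0000–U+007F → 1 byte.

1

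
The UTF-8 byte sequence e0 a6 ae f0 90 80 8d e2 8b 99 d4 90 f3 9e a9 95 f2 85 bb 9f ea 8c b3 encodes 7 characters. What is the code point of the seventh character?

Offset 0: leading byte 0xE0 = 11100000 → 3-byte char #1 = E0 A6 AE.
Offset 3: leading byte 0xF0 = 11110000 → 4-byte char #2 = F0 90 80 8D.
Offset 7: leading byte 0xE2 = 11100010 → 3-byte char #3 = E2 8B 99.
Offset 10: leading byte 0xD4 = 11010100 → 2-byte char #4 = D4 90.
Offset 12: leading byte 0xF3 = 11110011 → 4-byte char #5 = F3 9E A9 95.
Offset 16: leading byte 0xF2 = 11110010 → 4-byte char #6 = F2 85 BB 9F.
Offset 20: leading byte 0xEA = 11101010 → 3-byte char #7 = EA 8C B3.
Leading byte 0xEA = 11101010 matches 1110xxxx → 3-byte sequence.
Byte 1: 0xEA = 11101010, payload 1010 (4 bits).
Byte 2: 0x8C = 10001100 (10xxxxxx ✓), payload 001100.
Byte 3: 0xB3 = 10110011 (10xxxxxx ✓), payload 110011.
Concatenate: 1010001100110011 = 0xA333 (16 bits → U+A333).

U+A333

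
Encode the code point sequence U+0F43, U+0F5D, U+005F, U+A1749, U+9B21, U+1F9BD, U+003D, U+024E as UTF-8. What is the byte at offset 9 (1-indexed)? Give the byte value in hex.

1-indexed offset 9 is 0-indexed offset 8.
U+0F43 → 3-byte form E0 BD 83 at offsets 0–2.
U+0F5D → 3-byte form E0 BD 9D at offsets 3–5.
U+005F → 1-byte form 5F at offsets 6–6.
U+A1749 → 4-byte form F2 A1 9D 89 at offsets 7–10.
Offset 8 falls in char 4's range; it's byte 2 of F2 A1 9D 89 = 0xA1.

0xA1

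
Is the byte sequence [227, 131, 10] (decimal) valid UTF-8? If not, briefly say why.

Leading byte 0xE3 = 11100011 → 3-byte form.
Byte 3 is 0x0A = 00001010, which is not 10xxxxxx — expected a continuation byte.

invalid (non-continuation byte where continuation expected)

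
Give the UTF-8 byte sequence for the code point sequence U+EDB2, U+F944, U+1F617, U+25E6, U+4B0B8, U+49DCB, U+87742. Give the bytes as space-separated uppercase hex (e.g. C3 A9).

EE B6 B2 EF A5 84 F0 9F 98 97 E2 97 A6 F1 8B 82 B8 F1 89 B7 8B F2 87 9D 82

U+EDB2: 3-byte form → EE B6 B2.
U+F944: 3-byte form → EF A5 84.
U+1F617: 4-byte form → F0 9F 98 97.
U+25E6: 3-byte form → E2 97 A6.
U+4B0B8: 4-byte form → F1 8B 82 B8.
U+49DCB: 4-byte form → F1 89 B7 8B.
U+87742: 4-byte form → F2 87 9D 82.
Concatenated (25 bytes): EE B6 B2 EF A5 84 F0 9F 98 97 E2 97 A6 F1 8B 82 B8 F1 89 B7 8B F2 87 9D 82.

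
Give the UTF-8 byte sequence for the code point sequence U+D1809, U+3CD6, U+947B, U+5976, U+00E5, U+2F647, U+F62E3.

U+D1809: 4-byte form → F3 91 A0 89.
U+3CD6: 3-byte form → E3 B3 96.
U+947B: 3-byte form → E9 91 BB.
U+5976: 3-byte form → E5 A5 B6.
U+00E5: 2-byte form → C3 A5.
U+2F647: 4-byte form → F0 AF 99 87.
U+F62E3: 4-byte form → F3 B6 8B A3.
Concatenated (23 bytes): F3 91 A0 89 E3 B3 96 E9 91 BB E5 A5 B6 C3 A5 F0 AF 99 87 F3 B6 8B A3.

F3 91 A0 89 E3 B3 96 E9 91 BB E5 A5 B6 C3 A5 F0 AF 99 87 F3 B6 8B A3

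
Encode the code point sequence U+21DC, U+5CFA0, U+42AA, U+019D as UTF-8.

E2 87 9C F1 9C BE A0 E4 8A AA C6 9D

U+21DC: 3-byte form → E2 87 9C.
U+5CFA0: 4-byte form → F1 9C BE A0.
U+42AA: 3-byte form → E4 8A AA.
U+019D: 2-byte form → C6 9D.
Concatenated (12 bytes): E2 87 9C F1 9C BE A0 E4 8A AA C6 9D.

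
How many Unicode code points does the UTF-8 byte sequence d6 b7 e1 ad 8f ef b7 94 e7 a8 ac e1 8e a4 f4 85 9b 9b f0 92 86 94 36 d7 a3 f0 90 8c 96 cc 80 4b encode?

12

Byte at offset 0: 0xD6 = 11010110 → 2-byte char (#1). Advance 2.
Byte at offset 2: 0xE1 = 11100001 → 3-byte char (#2). Advance 3.
Byte at offset 5: 0xEF = 11101111 → 3-byte char (#3). Advance 3.
Byte at offset 8: 0xE7 = 11100111 → 3-byte char (#4). Advance 3.
Byte at offset 11: 0xE1 = 11100001 → 3-byte char (#5). Advance 3.
Byte at offset 14: 0xF4 = 11110100 → 4-byte char (#6). Advance 4.
Byte at offset 18: 0xF0 = 11110000 → 4-byte char (#7). Advance 4.
Byte at offset 22: 0x36 = 00110110 → 1-byte char (#8). Advance 1.
Byte at offset 23: 0xD7 = 11010111 → 2-byte char (#9). Advance 2.
Byte at offset 25: 0xF0 = 11110000 → 4-byte char (#10). Advance 4.
Byte at offset 29: 0xCC = 11001100 → 2-byte char (#11). Advance 2.
Byte at offset 31: 0x4B = 01001011 → 1-byte char (#12). Advance 1.
Reached end at offset 32 after 12 code points.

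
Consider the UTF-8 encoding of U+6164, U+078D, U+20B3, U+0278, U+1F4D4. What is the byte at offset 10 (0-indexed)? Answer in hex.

U+6164 → 3-byte form E6 85 A4 at offsets 0–2.
U+078D → 2-byte form DE 8D at offsets 3–4.
U+20B3 → 3-byte form E2 82 B3 at offsets 5–7.
U+0278 → 2-byte form C9 B8 at offsets 8–9.
U+1F4D4 → 4-byte form F0 9F 93 94 at offsets 10–13.
Offset 10 falls in char 5's range; it's byte 1 of F0 9F 93 94 = 0xF0.

0xF0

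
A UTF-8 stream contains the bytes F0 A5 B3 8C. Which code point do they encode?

Leading byte 0xF0 = 11110000 matches 11110xxx → 4-byte sequence.
Byte 1: 0xF0 = 11110000, payload 000 (3 bits).
Byte 2: 0xA5 = 10100101 (10xxxxxx ✓), payload 100101.
Byte 3: 0xB3 = 10110011 (10xxxxxx ✓), payload 110011.
Byte 4: 0x8C = 10001100 (10xxxxxx ✓), payload 001100.
Concatenate: 000100101110011001100 = 0x25CCC (21 bits → U+25CCC).

U+25CCC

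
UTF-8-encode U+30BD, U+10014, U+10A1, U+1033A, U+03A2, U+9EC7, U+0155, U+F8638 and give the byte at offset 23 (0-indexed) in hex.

U+30BD → 3-byte form E3 82 BD at offsets 0–2.
U+10014 → 4-byte form F0 90 80 94 at offsets 3–6.
U+10A1 → 3-byte form E1 82 A1 at offsets 7–9.
U+1033A → 4-byte form F0 90 8C BA at offsets 10–13.
U+03A2 → 2-byte form CE A2 at offsets 14–15.
U+9EC7 → 3-byte form E9 BB 87 at offsets 16–18.
U+0155 → 2-byte form C5 95 at offsets 19–20.
U+F8638 → 4-byte form F3 B8 98 B8 at offsets 21–24.
Offset 23 falls in char 8's range; it's byte 3 of F3 B8 98 B8 = 0x98.

0x98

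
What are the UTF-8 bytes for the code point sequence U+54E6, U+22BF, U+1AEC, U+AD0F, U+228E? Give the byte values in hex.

E5 93 A6 E2 8A BF E1 AB AC EA B4 8F E2 8A 8E

U+54E6: 3-byte form → E5 93 A6.
U+22BF: 3-byte form → E2 8A BF.
U+1AEC: 3-byte form → E1 AB AC.
U+AD0F: 3-byte form → EA B4 8F.
U+228E: 3-byte form → E2 8A 8E.
Concatenated (15 bytes): E5 93 A6 E2 8A BF E1 AB AC EA B4 8F E2 8A 8E.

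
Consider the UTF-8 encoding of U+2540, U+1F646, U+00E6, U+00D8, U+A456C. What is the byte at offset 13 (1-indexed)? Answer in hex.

1-indexed offset 13 is 0-indexed offset 12.
U+2540 → 3-byte form E2 95 80 at offsets 0–2.
U+1F646 → 4-byte form F0 9F 99 86 at offsets 3–6.
U+00E6 → 2-byte form C3 A6 at offsets 7–8.
U+00D8 → 2-byte form C3 98 at offsets 9–10.
U+A456C → 4-byte form F2 A4 95 AC at offsets 11–14.
Offset 12 falls in char 5's range; it's byte 2 of F2 A4 95 AC = 0xA4.

0xA4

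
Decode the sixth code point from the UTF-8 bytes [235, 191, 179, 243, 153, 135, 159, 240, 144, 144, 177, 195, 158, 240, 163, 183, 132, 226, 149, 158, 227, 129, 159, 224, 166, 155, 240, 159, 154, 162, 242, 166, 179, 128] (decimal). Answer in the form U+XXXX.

U+255E

Offset 0: leading byte 0xEB = 11101011 → 3-byte char #1 = EB BF B3.
Offset 3: leading byte 0xF3 = 11110011 → 4-byte char #2 = F3 99 87 9F.
Offset 7: leading byte 0xF0 = 11110000 → 4-byte char #3 = F0 90 90 B1.
Offset 11: leading byte 0xC3 = 11000011 → 2-byte char #4 = C3 9E.
Offset 13: leading byte 0xF0 = 11110000 → 4-byte char #5 = F0 A3 B7 84.
Offset 17: leading byte 0xE2 = 11100010 → 3-byte char #6 = E2 95 9E.
Leading byte 0xE2 = 11100010 matches 1110xxxx → 3-byte sequence.
Byte 1: 0xE2 = 11100010, payload 0010 (4 bits).
Byte 2: 0x95 = 10010101 (10xxxxxx ✓), payload 010101.
Byte 3: 0x9E = 10011110 (10xxxxxx ✓), payload 011110.
Concatenate: 0010010101011110 = 0x255E (16 bits → U+255E).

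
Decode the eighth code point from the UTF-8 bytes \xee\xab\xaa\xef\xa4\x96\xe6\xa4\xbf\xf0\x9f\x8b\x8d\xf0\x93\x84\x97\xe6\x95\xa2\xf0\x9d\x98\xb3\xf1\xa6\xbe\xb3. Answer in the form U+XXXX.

Offset 0: leading byte 0xEE = 11101110 → 3-byte char #1 = EE AB AA.
Offset 3: leading byte 0xEF = 11101111 → 3-byte char #2 = EF A4 96.
Offset 6: leading byte 0xE6 = 11100110 → 3-byte char #3 = E6 A4 BF.
Offset 9: leading byte 0xF0 = 11110000 → 4-byte char #4 = F0 9F 8B 8D.
Offset 13: leading byte 0xF0 = 11110000 → 4-byte char #5 = F0 93 84 97.
Offset 17: leading byte 0xE6 = 11100110 → 3-byte char #6 = E6 95 A2.
Offset 20: leading byte 0xF0 = 11110000 → 4-byte char #7 = F0 9D 98 B3.
Offset 24: leading byte 0xF1 = 11110001 → 4-byte char #8 = F1 A6 BE B3.
Leading byte 0xF1 = 11110001 matches 11110xxx → 4-byte sequence.
Byte 1: 0xF1 = 11110001, payload 001 (3 bits).
Byte 2: 0xA6 = 10100110 (10xxxxxx ✓), payload 100110.
Byte 3: 0xBE = 10111110 (10xxxxxx ✓), payload 111110.
Byte 4: 0xB3 = 10110011 (10xxxxxx ✓), payload 110011.
Concatenate: 001100110111110110011 = 0x66FB3 (21 bits → U+66FB3).

U+66FB3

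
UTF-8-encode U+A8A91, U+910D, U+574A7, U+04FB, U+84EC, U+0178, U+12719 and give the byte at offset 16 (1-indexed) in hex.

0xAC

1-indexed offset 16 is 0-indexed offset 15.
U+A8A91 → 4-byte form F2 A8 AA 91 at offsets 0–3.
U+910D → 3-byte form E9 84 8D at offsets 4–6.
U+574A7 → 4-byte form F1 97 92 A7 at offsets 7–10.
U+04FB → 2-byte form D3 BB at offsets 11–12.
U+84EC → 3-byte form E8 93 AC at offsets 13–15.
Offset 15 falls in char 5's range; it's byte 3 of E8 93 AC = 0xAC.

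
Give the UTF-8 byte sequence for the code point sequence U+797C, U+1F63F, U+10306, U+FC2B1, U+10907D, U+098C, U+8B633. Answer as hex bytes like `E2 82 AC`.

E7 A5 BC F0 9F 98 BF F0 90 8C 86 F3 BC 8A B1 F4 89 81 BD E0 A6 8C F2 8B 98 B3

U+797C: 3-byte form → E7 A5 BC.
U+1F63F: 4-byte form → F0 9F 98 BF.
U+10306: 4-byte form → F0 90 8C 86.
U+FC2B1: 4-byte form → F3 BC 8A B1.
U+10907D: 4-byte form → F4 89 81 BD.
U+098C: 3-byte form → E0 A6 8C.
U+8B633: 4-byte form → F2 8B 98 B3.
Concatenated (26 bytes): E7 A5 BC F0 9F 98 BF F0 90 8C 86 F3 BC 8A B1 F4 89 81 BD E0 A6 8C F2 8B 98 B3.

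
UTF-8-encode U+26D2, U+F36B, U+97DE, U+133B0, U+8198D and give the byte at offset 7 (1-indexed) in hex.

1-indexed offset 7 is 0-indexed offset 6.
U+26D2 → 3-byte form E2 9B 92 at offsets 0–2.
U+F36B → 3-byte form EF 8D AB at offsets 3–5.
U+97DE → 3-byte form E9 9F 9E at offsets 6–8.
Offset 6 falls in char 3's range; it's byte 1 of E9 9F 9E = 0xE9.

0xE9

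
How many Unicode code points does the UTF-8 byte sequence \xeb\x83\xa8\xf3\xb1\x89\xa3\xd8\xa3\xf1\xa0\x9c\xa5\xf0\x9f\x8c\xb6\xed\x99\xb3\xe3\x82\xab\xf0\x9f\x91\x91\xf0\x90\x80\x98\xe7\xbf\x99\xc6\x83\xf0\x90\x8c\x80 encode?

12

Byte at offset 0: 0xEB = 11101011 → 3-byte char (#1). Advance 3.
Byte at offset 3: 0xF3 = 11110011 → 4-byte char (#2). Advance 4.
Byte at offset 7: 0xD8 = 11011000 → 2-byte char (#3). Advance 2.
Byte at offset 9: 0xF1 = 11110001 → 4-byte char (#4). Advance 4.
Byte at offset 13: 0xF0 = 11110000 → 4-byte char (#5). Advance 4.
Byte at offset 17: 0xED = 11101101 → 3-byte char (#6). Advance 3.
Byte at offset 20: 0xE3 = 11100011 → 3-byte char (#7). Advance 3.
Byte at offset 23: 0xF0 = 11110000 → 4-byte char (#8). Advance 4.
Byte at offset 27: 0xF0 = 11110000 → 4-byte char (#9). Advance 4.
Byte at offset 31: 0xE7 = 11100111 → 3-byte char (#10). Advance 3.
Byte at offset 34: 0xC6 = 11000110 → 2-byte char (#11). Advance 2.
Byte at offset 36: 0xF0 = 11110000 → 4-byte char (#12). Advance 4.
Reached end at offset 40 after 12 code points.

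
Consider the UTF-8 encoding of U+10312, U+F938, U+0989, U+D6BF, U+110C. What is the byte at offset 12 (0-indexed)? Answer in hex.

U+10312 → 4-byte form F0 90 8C 92 at offsets 0–3.
U+F938 → 3-byte form EF A4 B8 at offsets 4–6.
U+0989 → 3-byte form E0 A6 89 at offsets 7–9.
U+D6BF → 3-byte form ED 9A BF at offsets 10–12.
Offset 12 falls in char 4's range; it's byte 3 of ED 9A BF = 0xBF.

0xBF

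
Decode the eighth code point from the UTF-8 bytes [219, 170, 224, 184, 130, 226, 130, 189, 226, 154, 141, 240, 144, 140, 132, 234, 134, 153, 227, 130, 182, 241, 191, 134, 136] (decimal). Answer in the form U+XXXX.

U+7F188

Offset 0: leading byte 0xDB = 11011011 → 2-byte char #1 = DB AA.
Offset 2: leading byte 0xE0 = 11100000 → 3-byte char #2 = E0 B8 82.
Offset 5: leading byte 0xE2 = 11100010 → 3-byte char #3 = E2 82 BD.
Offset 8: leading byte 0xE2 = 11100010 → 3-byte char #4 = E2 9A 8D.
Offset 11: leading byte 0xF0 = 11110000 → 4-byte char #5 = F0 90 8C 84.
Offset 15: leading byte 0xEA = 11101010 → 3-byte char #6 = EA 86 99.
Offset 18: leading byte 0xE3 = 11100011 → 3-byte char #7 = E3 82 B6.
Offset 21: leading byte 0xF1 = 11110001 → 4-byte char #8 = F1 BF 86 88.
Leading byte 0xF1 = 11110001 matches 11110xxx → 4-byte sequence.
Byte 1: 0xF1 = 11110001, payload 001 (3 bits).
Byte 2: 0xBF = 10111111 (10xxxxxx ✓), payload 111111.
Byte 3: 0x86 = 10000110 (10xxxxxx ✓), payload 000110.
Byte 4: 0x88 = 10001000 (10xxxxxx ✓), payload 001000.
Concatenate: 001111111000110001000 = 0x7F188 (21 bits → U+7F188).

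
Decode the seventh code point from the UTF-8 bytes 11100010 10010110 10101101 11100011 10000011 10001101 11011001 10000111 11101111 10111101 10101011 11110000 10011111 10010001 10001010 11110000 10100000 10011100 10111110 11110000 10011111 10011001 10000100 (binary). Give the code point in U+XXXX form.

Offset 0: leading byte 0xE2 = 11100010 → 3-byte char #1 = E2 96 AD.
Offset 3: leading byte 0xE3 = 11100011 → 3-byte char #2 = E3 83 8D.
Offset 6: leading byte 0xD9 = 11011001 → 2-byte char #3 = D9 87.
Offset 8: leading byte 0xEF = 11101111 → 3-byte char #4 = EF BD AB.
Offset 11: leading byte 0xF0 = 11110000 → 4-byte char #5 = F0 9F 91 8A.
Offset 15: leading byte 0xF0 = 11110000 → 4-byte char #6 = F0 A0 9C BE.
Offset 19: leading byte 0xF0 = 11110000 → 4-byte char #7 = F0 9F 99 84.
Leading byte 0xF0 = 11110000 matches 11110xxx → 4-byte sequence.
Byte 1: 0xF0 = 11110000, payload 000 (3 bits).
Byte 2: 0x9F = 10011111 (10xxxxxx ✓), payload 011111.
Byte 3: 0x99 = 10011001 (10xxxxxx ✓), payload 011001.
Byte 4: 0x84 = 10000100 (10xxxxxx ✓), payload 000100.
Concatenate: 000011111011001000100 = 0x1F644 (21 bits → U+1F644).

U+1F644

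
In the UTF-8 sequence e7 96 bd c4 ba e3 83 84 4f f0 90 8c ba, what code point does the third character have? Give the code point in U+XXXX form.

Offset 0: leading byte 0xE7 = 11100111 → 3-byte char #1 = E7 96 BD.
Offset 3: leading byte 0xC4 = 11000100 → 2-byte char #2 = C4 BA.
Offset 5: leading byte 0xE3 = 11100011 → 3-byte char #3 = E3 83 84.
Leading byte 0xE3 = 11100011 matches 1110xxxx → 3-byte sequence.
Byte 1: 0xE3 = 11100011, payload 0011 (4 bits).
Byte 2: 0x83 = 10000011 (10xxxxxx ✓), payload 000011.
Byte 3: 0x84 = 10000100 (10xxxxxx ✓), payload 000100.
Concatenate: 0011000011000100 = 0x30C4 (16 bits → U+30C4).

U+30C4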